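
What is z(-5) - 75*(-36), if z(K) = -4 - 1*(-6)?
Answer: 2702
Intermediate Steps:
z(K) = 2 (z(K) = -4 + 6 = 2)
z(-5) - 75*(-36) = 2 - 75*(-36) = 2 + 2700 = 2702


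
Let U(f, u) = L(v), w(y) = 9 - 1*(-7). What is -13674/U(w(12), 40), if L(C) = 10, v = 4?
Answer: -6837/5 ≈ -1367.4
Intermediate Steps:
w(y) = 16 (w(y) = 9 + 7 = 16)
U(f, u) = 10
-13674/U(w(12), 40) = -13674/10 = -13674*⅒ = -6837/5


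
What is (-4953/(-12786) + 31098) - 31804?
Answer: -3007321/4262 ≈ -705.61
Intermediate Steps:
(-4953/(-12786) + 31098) - 31804 = (-4953*(-1/12786) + 31098) - 31804 = (1651/4262 + 31098) - 31804 = 132541327/4262 - 31804 = -3007321/4262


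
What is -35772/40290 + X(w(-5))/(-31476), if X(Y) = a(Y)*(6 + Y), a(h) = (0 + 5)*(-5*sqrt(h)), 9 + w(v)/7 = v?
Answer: -5962/6715 - 4025*I*sqrt(2)/7869 ≈ -0.88786 - 0.72337*I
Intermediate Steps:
w(v) = -63 + 7*v
a(h) = -25*sqrt(h) (a(h) = 5*(-5*sqrt(h)) = -25*sqrt(h))
X(Y) = -25*sqrt(Y)*(6 + Y) (X(Y) = (-25*sqrt(Y))*(6 + Y) = -25*sqrt(Y)*(6 + Y))
-35772/40290 + X(w(-5))/(-31476) = -35772/40290 + (25*sqrt(-63 + 7*(-5))*(-6 - (-63 + 7*(-5))))/(-31476) = -35772*1/40290 + (25*sqrt(-63 - 35)*(-6 - (-63 - 35)))*(-1/31476) = -5962/6715 + (25*sqrt(-98)*(-6 - 1*(-98)))*(-1/31476) = -5962/6715 + (25*(7*I*sqrt(2))*(-6 + 98))*(-1/31476) = -5962/6715 + (25*(7*I*sqrt(2))*92)*(-1/31476) = -5962/6715 + (16100*I*sqrt(2))*(-1/31476) = -5962/6715 - 4025*I*sqrt(2)/7869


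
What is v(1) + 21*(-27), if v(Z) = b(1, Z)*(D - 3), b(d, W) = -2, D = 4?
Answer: -569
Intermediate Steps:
v(Z) = -2 (v(Z) = -2*(4 - 3) = -2*1 = -2)
v(1) + 21*(-27) = -2 + 21*(-27) = -2 - 567 = -569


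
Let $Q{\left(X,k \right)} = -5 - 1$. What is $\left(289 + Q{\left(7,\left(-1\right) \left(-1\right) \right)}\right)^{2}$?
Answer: $80089$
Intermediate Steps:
$Q{\left(X,k \right)} = -6$ ($Q{\left(X,k \right)} = -5 - 1 = -6$)
$\left(289 + Q{\left(7,\left(-1\right) \left(-1\right) \right)}\right)^{2} = \left(289 - 6\right)^{2} = 283^{2} = 80089$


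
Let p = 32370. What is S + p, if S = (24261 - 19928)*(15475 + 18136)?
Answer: 145668833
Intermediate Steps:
S = 145636463 (S = 4333*33611 = 145636463)
S + p = 145636463 + 32370 = 145668833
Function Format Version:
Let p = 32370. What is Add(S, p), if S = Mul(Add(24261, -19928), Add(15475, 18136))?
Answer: 145668833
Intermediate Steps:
S = 145636463 (S = Mul(4333, 33611) = 145636463)
Add(S, p) = Add(145636463, 32370) = 145668833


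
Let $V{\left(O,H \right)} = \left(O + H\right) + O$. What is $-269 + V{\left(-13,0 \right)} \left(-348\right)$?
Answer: $8779$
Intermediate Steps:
$V{\left(O,H \right)} = H + 2 O$ ($V{\left(O,H \right)} = \left(H + O\right) + O = H + 2 O$)
$-269 + V{\left(-13,0 \right)} \left(-348\right) = -269 + \left(0 + 2 \left(-13\right)\right) \left(-348\right) = -269 + \left(0 - 26\right) \left(-348\right) = -269 - -9048 = -269 + 9048 = 8779$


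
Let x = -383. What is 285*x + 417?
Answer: -108738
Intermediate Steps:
285*x + 417 = 285*(-383) + 417 = -109155 + 417 = -108738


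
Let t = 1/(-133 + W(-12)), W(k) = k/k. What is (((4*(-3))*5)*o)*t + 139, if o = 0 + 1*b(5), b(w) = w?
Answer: 1554/11 ≈ 141.27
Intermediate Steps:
W(k) = 1
o = 5 (o = 0 + 1*5 = 0 + 5 = 5)
t = -1/132 (t = 1/(-133 + 1) = 1/(-132) = -1/132 ≈ -0.0075758)
(((4*(-3))*5)*o)*t + 139 = (((4*(-3))*5)*5)*(-1/132) + 139 = (-12*5*5)*(-1/132) + 139 = -60*5*(-1/132) + 139 = -300*(-1/132) + 139 = 25/11 + 139 = 1554/11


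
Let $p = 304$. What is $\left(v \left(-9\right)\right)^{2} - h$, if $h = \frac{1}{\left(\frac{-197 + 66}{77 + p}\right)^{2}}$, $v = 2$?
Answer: $\frac{5415003}{17161} \approx 315.54$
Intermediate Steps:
$h = \frac{145161}{17161}$ ($h = \frac{1}{\left(\frac{-197 + 66}{77 + 304}\right)^{2}} = \frac{1}{\left(- \frac{131}{381}\right)^{2}} = \frac{1}{\frac{17161}{145161}} = \frac{145161}{17161} \approx 8.4588$)
$\left(v \left(-9\right)\right)^{2} - h = \left(2 \left(-9\right)\right)^{2} - \frac{145161}{17161} = \left(-18\right)^{2} - \frac{145161}{17161} = 324 - \frac{145161}{17161} = \frac{5415003}{17161}$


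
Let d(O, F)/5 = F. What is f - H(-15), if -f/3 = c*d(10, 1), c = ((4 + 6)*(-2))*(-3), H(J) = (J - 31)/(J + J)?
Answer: -13523/15 ≈ -901.53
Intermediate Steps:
d(O, F) = 5*F
H(J) = (-31 + J)/(2*J) (H(J) = (-31 + J)/((2*J)) = (-31 + J)*(1/(2*J)) = (-31 + J)/(2*J))
c = 60 (c = (10*(-2))*(-3) = -20*(-3) = 60)
f = -900 (f = -180*5*1 = -180*5 = -3*300 = -900)
f - H(-15) = -900 - (-31 - 15)/(2*(-15)) = -900 - (-1)*(-46)/(2*15) = -900 - 1*23/15 = -900 - 23/15 = -13523/15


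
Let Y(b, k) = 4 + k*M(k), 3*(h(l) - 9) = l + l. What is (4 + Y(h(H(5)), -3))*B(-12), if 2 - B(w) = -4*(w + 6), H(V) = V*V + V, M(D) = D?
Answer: -374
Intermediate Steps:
H(V) = V + V² (H(V) = V² + V = V + V²)
h(l) = 9 + 2*l/3 (h(l) = 9 + (l + l)/3 = 9 + (2*l)/3 = 9 + 2*l/3)
B(w) = 26 + 4*w (B(w) = 2 - (-4)*(w + 6) = 2 - (-4)*(6 + w) = 2 - (-24 - 4*w) = 2 + (24 + 4*w) = 26 + 4*w)
Y(b, k) = 4 + k² (Y(b, k) = 4 + k*k = 4 + k²)
(4 + Y(h(H(5)), -3))*B(-12) = (4 + (4 + (-3)²))*(26 + 4*(-12)) = (4 + (4 + 9))*(26 - 48) = (4 + 13)*(-22) = 17*(-22) = -374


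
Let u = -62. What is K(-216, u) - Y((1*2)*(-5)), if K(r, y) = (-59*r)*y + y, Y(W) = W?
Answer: -790180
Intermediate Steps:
K(r, y) = y - 59*r*y (K(r, y) = -59*r*y + y = y - 59*r*y)
K(-216, u) - Y((1*2)*(-5)) = -62*(1 - 59*(-216)) - 1*2*(-5) = -62*(1 + 12744) - 2*(-5) = -62*12745 - 1*(-10) = -790190 + 10 = -790180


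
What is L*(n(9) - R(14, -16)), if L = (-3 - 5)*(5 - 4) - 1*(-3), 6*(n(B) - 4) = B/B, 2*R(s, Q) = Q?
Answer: -365/6 ≈ -60.833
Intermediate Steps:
R(s, Q) = Q/2
n(B) = 25/6 (n(B) = 4 + (B/B)/6 = 4 + (⅙)*1 = 4 + ⅙ = 25/6)
L = -5 (L = -8*1 + 3 = -8 + 3 = -5)
L*(n(9) - R(14, -16)) = -5*(25/6 - (-16)/2) = -5*(25/6 - 1*(-8)) = -5*(25/6 + 8) = -5*73/6 = -365/6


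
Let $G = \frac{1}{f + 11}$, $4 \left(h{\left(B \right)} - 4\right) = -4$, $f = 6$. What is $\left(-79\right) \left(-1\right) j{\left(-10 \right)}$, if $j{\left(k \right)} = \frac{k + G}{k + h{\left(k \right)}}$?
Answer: $\frac{13351}{119} \approx 112.19$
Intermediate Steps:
$h{\left(B \right)} = 3$ ($h{\left(B \right)} = 4 + \frac{1}{4} \left(-4\right) = 4 - 1 = 3$)
$G = \frac{1}{17}$ ($G = \frac{1}{6 + 11} = \frac{1}{17} \approx 0.058824$)
$j{\left(k \right)} = \frac{\frac{1}{17} + k}{3 + k}$ ($j{\left(k \right)} = \frac{k + \frac{1}{17}}{k + 3} = \frac{\frac{1}{17} + k}{3 + k}$)
$\left(-79\right) \left(-1\right) j{\left(-10 \right)} = \left(-79\right) \left(-1\right) \frac{\frac{1}{17} - 10}{3 - 10} = 79 \frac{1}{-7} \left(- \frac{169}{17}\right) = 79 \left(\left(- \frac{1}{7}\right) \left(- \frac{169}{17}\right)\right) = 79 \cdot \frac{169}{119} = \frac{13351}{119}$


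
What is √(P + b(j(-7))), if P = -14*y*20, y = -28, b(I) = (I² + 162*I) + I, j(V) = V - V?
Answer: 28*√10 ≈ 88.544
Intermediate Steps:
j(V) = 0
b(I) = I² + 163*I
P = 7840 (P = -14*(-28)*20 = 392*20 = 7840)
√(P + b(j(-7))) = √(7840 + 0*(163 + 0)) = √(7840 + 0*163) = √(7840 + 0) = √7840 = 28*√10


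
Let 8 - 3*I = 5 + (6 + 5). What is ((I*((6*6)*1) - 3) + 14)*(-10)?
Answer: 850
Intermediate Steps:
I = -8/3 (I = 8/3 - (5 + (6 + 5))/3 = 8/3 - (5 + 11)/3 = 8/3 - ⅓*16 = 8/3 - 16/3 = -8/3 ≈ -2.6667)
((I*((6*6)*1) - 3) + 14)*(-10) = ((-8*6*6/3 - 3) + 14)*(-10) = ((-96 - 3) + 14)*(-10) = (-99 + 14)*(-10) = -85*(-10) = 850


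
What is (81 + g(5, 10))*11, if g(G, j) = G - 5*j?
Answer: 396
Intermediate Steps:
(81 + g(5, 10))*11 = (81 + (5 - 5*10))*11 = (81 + (5 - 50))*11 = (81 - 45)*11 = 36*11 = 396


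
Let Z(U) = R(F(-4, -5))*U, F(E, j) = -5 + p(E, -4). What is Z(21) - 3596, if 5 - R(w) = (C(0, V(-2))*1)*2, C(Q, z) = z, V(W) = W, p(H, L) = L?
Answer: -3407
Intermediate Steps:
F(E, j) = -9 (F(E, j) = -5 - 4 = -9)
R(w) = 9 (R(w) = 5 - (-2*1)*2 = 5 - (-2)*2 = 5 - 1*(-4) = 5 + 4 = 9)
Z(U) = 9*U
Z(21) - 3596 = 9*21 - 3596 = 189 - 3596 = -3407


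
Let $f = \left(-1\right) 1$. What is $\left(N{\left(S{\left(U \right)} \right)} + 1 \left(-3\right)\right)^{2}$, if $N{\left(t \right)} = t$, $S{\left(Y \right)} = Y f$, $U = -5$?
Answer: $4$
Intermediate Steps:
$f = -1$
$S{\left(Y \right)} = - Y$ ($S{\left(Y \right)} = Y \left(-1\right) = - Y$)
$\left(N{\left(S{\left(U \right)} \right)} + 1 \left(-3\right)\right)^{2} = \left(\left(-1\right) \left(-5\right) + 1 \left(-3\right)\right)^{2} = \left(5 - 3\right)^{2} = 2^{2} = 4$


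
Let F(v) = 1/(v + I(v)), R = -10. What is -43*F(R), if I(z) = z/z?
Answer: 43/9 ≈ 4.7778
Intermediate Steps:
I(z) = 1
F(v) = 1/(1 + v) (F(v) = 1/(v + 1) = 1/(1 + v))
-43*F(R) = -43/(1 - 10) = -43/(-9) = -43*(-1/9) = 43/9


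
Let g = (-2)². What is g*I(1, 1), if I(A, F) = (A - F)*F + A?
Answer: 4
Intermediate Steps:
g = 4
I(A, F) = A + F*(A - F) (I(A, F) = F*(A - F) + A = A + F*(A - F))
g*I(1, 1) = 4*(1 - 1*1² + 1*1) = 4*(1 - 1*1 + 1) = 4*(1 - 1 + 1) = 4*1 = 4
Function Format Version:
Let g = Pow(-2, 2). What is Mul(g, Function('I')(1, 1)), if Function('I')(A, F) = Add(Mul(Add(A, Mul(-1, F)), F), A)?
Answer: 4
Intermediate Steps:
g = 4
Function('I')(A, F) = Add(A, Mul(F, Add(A, Mul(-1, F)))) (Function('I')(A, F) = Add(Mul(F, Add(A, Mul(-1, F))), A) = Add(A, Mul(F, Add(A, Mul(-1, F)))))
Mul(g, Function('I')(1, 1)) = Mul(4, Add(1, Mul(-1, Pow(1, 2)), Mul(1, 1))) = Mul(4, Add(1, Mul(-1, 1), 1)) = Mul(4, Add(1, -1, 1)) = Mul(4, 1) = 4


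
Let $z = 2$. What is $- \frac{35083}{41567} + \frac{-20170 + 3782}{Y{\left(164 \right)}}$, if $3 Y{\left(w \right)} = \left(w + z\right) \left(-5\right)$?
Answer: $\frac{1007240549}{17250305} \approx 58.39$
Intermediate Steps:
$Y{\left(w \right)} = - \frac{10}{3} - \frac{5 w}{3}$ ($Y{\left(w \right)} = \frac{\left(w + 2\right) \left(-5\right)}{3} = \frac{\left(2 + w\right) \left(-5\right)}{3} = \frac{-10 - 5 w}{3} = - \frac{10}{3} - \frac{5 w}{3}$)
$- \frac{35083}{41567} + \frac{-20170 + 3782}{Y{\left(164 \right)}} = - \frac{35083}{41567} + \frac{-20170 + 3782}{- \frac{10}{3} - \frac{820}{3}} = \left(-35083\right) \frac{1}{41567} - \frac{16388}{- \frac{10}{3} - \frac{820}{3}} = - \frac{35083}{41567} - \frac{16388}{- \frac{830}{3}} = - \frac{35083}{41567} - - \frac{24582}{415} = - \frac{35083}{41567} + \frac{24582}{415} = \frac{1007240549}{17250305}$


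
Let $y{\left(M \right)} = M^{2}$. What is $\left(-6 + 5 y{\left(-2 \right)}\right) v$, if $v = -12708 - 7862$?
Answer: $-287980$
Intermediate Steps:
$v = -20570$ ($v = -12708 - 7862 = -20570$)
$\left(-6 + 5 y{\left(-2 \right)}\right) v = \left(-6 + 5 \left(-2\right)^{2}\right) \left(-20570\right) = \left(-6 + 5 \cdot 4\right) \left(-20570\right) = \left(-6 + 20\right) \left(-20570\right) = 14 \left(-20570\right) = -287980$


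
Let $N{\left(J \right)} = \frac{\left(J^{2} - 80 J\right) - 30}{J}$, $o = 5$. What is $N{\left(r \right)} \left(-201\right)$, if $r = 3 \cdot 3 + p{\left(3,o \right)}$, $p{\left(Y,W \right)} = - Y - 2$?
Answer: $\frac{33567}{2} \approx 16784.0$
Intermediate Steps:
$p{\left(Y,W \right)} = -2 - Y$
$r = 4$ ($r = 3 \cdot 3 - 5 = 9 - 5 = 4$)
$N{\left(J \right)} = \frac{-30 + J^{2} - 80 J}{J}$
$N{\left(r \right)} \left(-201\right) = \left(-80 + 4 - \frac{30}{4}\right) \left(-201\right) = \left(-80 + 4 - \frac{15}{2}\right) \left(-201\right) = \left(- \frac{167}{2}\right) \left(-201\right) = \frac{33567}{2}$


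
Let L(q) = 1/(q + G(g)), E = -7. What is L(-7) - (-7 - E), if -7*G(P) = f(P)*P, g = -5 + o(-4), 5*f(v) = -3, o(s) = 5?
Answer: -1/7 ≈ -0.14286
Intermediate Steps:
f(v) = -3/5 (f(v) = (1/5)*(-3) = -3/5)
g = 0 (g = -5 + 5 = 0)
G(P) = 3*P/35 (G(P) = -(-3)*P/35 = 3*P/35)
L(q) = 1/q (L(q) = 1/(q + (3/35)*0) = 1/(q + 0) = 1/q)
L(-7) - (-7 - E) = 1/(-7) - (-7 - 1*(-7)) = -1/7 - (-7 + 7) = -1/7 - 1*0 = -1/7 + 0 = -1/7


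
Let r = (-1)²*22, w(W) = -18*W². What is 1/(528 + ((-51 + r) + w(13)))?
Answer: -1/2543 ≈ -0.00039324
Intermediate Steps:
r = 22 (r = 1*22 = 22)
1/(528 + ((-51 + r) + w(13))) = 1/(528 + ((-51 + 22) - 18*13²)) = 1/(528 + (-29 - 18*169)) = 1/(528 + (-29 - 3042)) = 1/(528 - 3071) = 1/(-2543) = -1/2543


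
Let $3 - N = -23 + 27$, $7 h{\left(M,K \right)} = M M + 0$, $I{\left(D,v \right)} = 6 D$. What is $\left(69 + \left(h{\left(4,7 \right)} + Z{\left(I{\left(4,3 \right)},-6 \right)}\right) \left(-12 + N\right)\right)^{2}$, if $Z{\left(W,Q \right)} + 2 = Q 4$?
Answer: $\frac{6974881}{49} \approx 1.4234 \cdot 10^{5}$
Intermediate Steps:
$Z{\left(W,Q \right)} = -2 + 4 Q$ ($Z{\left(W,Q \right)} = -2 + Q 4 = -2 + 4 Q$)
$h{\left(M,K \right)} = \frac{M^{2}}{7}$ ($h{\left(M,K \right)} = \frac{M M + 0}{7} = \frac{M^{2} + 0}{7} = \frac{M^{2}}{7}$)
$N = -1$ ($N = 3 - \left(-23 + 27\right) = 3 - 4 = -1$)
$\left(69 + \left(h{\left(4,7 \right)} + Z{\left(I{\left(4,3 \right)},-6 \right)}\right) \left(-12 + N\right)\right)^{2} = \left(69 + \left(\frac{4^{2}}{7} + \left(-2 + 4 \left(-6\right)\right)\right) \left(-12 - 1\right)\right)^{2} = \left(69 + \left(\frac{1}{7} \cdot 16 - 26\right) \left(-13\right)\right)^{2} = \left(69 + \left(\frac{16}{7} - 26\right) \left(-13\right)\right)^{2} = \left(69 - - \frac{2158}{7}\right)^{2} = \left(69 + \frac{2158}{7}\right)^{2} = \left(\frac{2641}{7}\right)^{2} = \frac{6974881}{49}$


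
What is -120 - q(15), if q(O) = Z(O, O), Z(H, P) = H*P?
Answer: -345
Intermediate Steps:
q(O) = O² (q(O) = O*O = O²)
-120 - q(15) = -120 - 1*15² = -120 - 1*225 = -120 - 225 = -345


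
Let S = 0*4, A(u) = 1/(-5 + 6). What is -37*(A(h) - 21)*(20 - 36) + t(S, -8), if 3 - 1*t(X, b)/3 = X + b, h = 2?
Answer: -11807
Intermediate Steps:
A(u) = 1 (A(u) = 1/1 = 1)
S = 0
t(X, b) = 9 - 3*X - 3*b (t(X, b) = 9 - 3*(X + b) = 9 + (-3*X - 3*b) = 9 - 3*X - 3*b)
-37*(A(h) - 21)*(20 - 36) + t(S, -8) = -37*(1 - 21)*(20 - 36) + (9 - 3*0 - 3*(-8)) = -(-740)*(-16) + (9 + 0 + 24) = -37*320 + 33 = -11840 + 33 = -11807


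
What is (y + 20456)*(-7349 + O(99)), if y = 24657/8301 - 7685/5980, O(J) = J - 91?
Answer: -496995040960017/3309332 ≈ -1.5018e+8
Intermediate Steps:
O(J) = -91 + J
y = 5577045/3309332 (y = 24657*(1/8301) - 7685*1/5980 = 8219/2767 - 1537/1196 = 5577045/3309332 ≈ 1.6852)
(y + 20456)*(-7349 + O(99)) = (5577045/3309332 + 20456)*(-7349 + (-91 + 99)) = 67701272437*(-7349 + 8)/3309332 = (67701272437/3309332)*(-7341) = -496995040960017/3309332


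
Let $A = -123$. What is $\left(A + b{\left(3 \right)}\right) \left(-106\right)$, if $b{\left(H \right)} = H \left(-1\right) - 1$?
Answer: $13462$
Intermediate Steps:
$b{\left(H \right)} = -1 - H$ ($b{\left(H \right)} = - H - 1 = -1 - H$)
$\left(A + b{\left(3 \right)}\right) \left(-106\right) = \left(-123 - 4\right) \left(-106\right) = \left(-127\right) \left(-106\right) = 13462$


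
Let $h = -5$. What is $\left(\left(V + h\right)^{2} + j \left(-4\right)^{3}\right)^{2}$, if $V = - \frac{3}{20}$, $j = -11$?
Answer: $\frac{85386099681}{160000} \approx 5.3366 \cdot 10^{5}$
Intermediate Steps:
$V = - \frac{3}{20}$ ($V = \left(-3\right) \frac{1}{20} = - \frac{3}{20} \approx -0.15$)
$\left(\left(V + h\right)^{2} + j \left(-4\right)^{3}\right)^{2} = \left(\left(- \frac{3}{20} - 5\right)^{2} - 11 \left(-4\right)^{3}\right)^{2} = \left(\left(- \frac{103}{20}\right)^{2} - -704\right)^{2} = \left(\frac{10609}{400} + 704\right)^{2} = \left(\frac{292209}{400}\right)^{2} = \frac{85386099681}{160000}$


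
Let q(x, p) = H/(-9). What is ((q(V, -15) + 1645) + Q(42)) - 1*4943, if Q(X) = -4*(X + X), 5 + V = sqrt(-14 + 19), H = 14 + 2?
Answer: -32722/9 ≈ -3635.8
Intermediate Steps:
H = 16
V = -5 + sqrt(5) (V = -5 + sqrt(-14 + 19) = -5 + sqrt(5) ≈ -2.7639)
Q(X) = -8*X
q(x, p) = -16/9 (q(x, p) = 16/(-9) = 16*(-1/9) = -16/9)
((q(V, -15) + 1645) + Q(42)) - 1*4943 = ((-16/9 + 1645) - 8*42) - 1*4943 = (14789/9 - 336) - 4943 = 11765/9 - 4943 = -32722/9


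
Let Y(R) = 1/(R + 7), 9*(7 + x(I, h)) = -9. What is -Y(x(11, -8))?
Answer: 1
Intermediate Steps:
x(I, h) = -8 (x(I, h) = -7 + (⅑)*(-9) = -7 - 1 = -8)
Y(R) = 1/(7 + R)
-Y(x(11, -8)) = -1/(7 - 8) = -1/(-1) = -1*(-1) = 1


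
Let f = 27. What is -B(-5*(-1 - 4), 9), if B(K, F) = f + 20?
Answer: -47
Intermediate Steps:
B(K, F) = 47 (B(K, F) = 27 + 20 = 47)
-B(-5*(-1 - 4), 9) = -1*47 = -47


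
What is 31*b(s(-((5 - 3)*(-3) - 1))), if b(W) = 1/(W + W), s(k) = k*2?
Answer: 31/28 ≈ 1.1071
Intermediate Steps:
s(k) = 2*k
b(W) = 1/(2*W)
31*b(s(-((5 - 3)*(-3) - 1))) = 31*(1/(2*((2*(-((5 - 3)*(-3) - 1)))))) = 31*(1/(2*((2*(-(2*(-3) - 1)))))) = 31*(1/(2*((2*(-(-6 - 1)))))) = 31*(1/(2*((2*(-1*(-7)))))) = 31*(1/(2*((2*7)))) = 31*((½)/14) = 31*((½)*(1/14)) = 31*(1/28) = 31/28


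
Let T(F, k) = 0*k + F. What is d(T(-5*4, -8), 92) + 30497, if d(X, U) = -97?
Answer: 30400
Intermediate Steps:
T(F, k) = F (T(F, k) = 0 + F = F)
d(T(-5*4, -8), 92) + 30497 = -97 + 30497 = 30400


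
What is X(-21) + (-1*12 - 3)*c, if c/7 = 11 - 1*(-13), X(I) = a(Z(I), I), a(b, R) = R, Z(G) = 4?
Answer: -2541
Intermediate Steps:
X(I) = I
c = 168 (c = 7*(11 - 1*(-13)) = 7*(11 + 13) = 7*24 = 168)
X(-21) + (-1*12 - 3)*c = -21 + (-1*12 - 3)*168 = -21 + (-12 - 3)*168 = -21 - 15*168 = -21 - 2520 = -2541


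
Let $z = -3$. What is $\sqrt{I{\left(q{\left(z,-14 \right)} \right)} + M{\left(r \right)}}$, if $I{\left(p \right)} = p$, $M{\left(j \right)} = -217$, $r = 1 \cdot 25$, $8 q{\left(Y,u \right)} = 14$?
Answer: $\frac{i \sqrt{861}}{2} \approx 14.671 i$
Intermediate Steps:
$q{\left(Y,u \right)} = \frac{7}{4}$ ($q{\left(Y,u \right)} = \frac{1}{8} \cdot 14 = \frac{7}{4}$)
$r = 25$
$\sqrt{I{\left(q{\left(z,-14 \right)} \right)} + M{\left(r \right)}} = \sqrt{\frac{7}{4} - 217} = \sqrt{- \frac{861}{4}} = \frac{i \sqrt{861}}{2}$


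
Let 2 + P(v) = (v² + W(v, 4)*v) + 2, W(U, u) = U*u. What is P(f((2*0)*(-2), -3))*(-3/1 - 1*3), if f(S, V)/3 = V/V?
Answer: -270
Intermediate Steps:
f(S, V) = 3 (f(S, V) = 3*(V/V) = 3*1 = 3)
P(v) = 5*v² (P(v) = -2 + ((v² + (v*4)*v) + 2) = -2 + ((v² + (4*v)*v) + 2) = -2 + ((v² + 4*v²) + 2) = -2 + (5*v² + 2) = -2 + (2 + 5*v²) = 5*v²)
P(f((2*0)*(-2), -3))*(-3/1 - 1*3) = (5*3²)*(-3/1 - 1*3) = (5*9)*(-3*1 - 3) = 45*(-3 - 3) = 45*(-6) = -270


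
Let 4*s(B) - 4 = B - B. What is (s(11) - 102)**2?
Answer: 10201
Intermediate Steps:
s(B) = 1 (s(B) = 1 + (B - B)/4 = 1 + (1/4)*0 = 1 + 0 = 1)
(s(11) - 102)**2 = (1 - 102)**2 = (-101)**2 = 10201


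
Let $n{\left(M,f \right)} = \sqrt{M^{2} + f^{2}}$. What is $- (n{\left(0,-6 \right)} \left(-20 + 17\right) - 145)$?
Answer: $163$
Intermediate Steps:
$- (n{\left(0,-6 \right)} \left(-20 + 17\right) - 145) = - (\sqrt{0^{2} + \left(-6\right)^{2}} \left(-20 + 17\right) - 145) = - (\sqrt{0 + 36} \left(-3\right) - 145) = - (\sqrt{36} \left(-3\right) - 145) = - (6 \left(-3\right) - 145) = - (-18 - 145) = \left(-1\right) \left(-163\right) = 163$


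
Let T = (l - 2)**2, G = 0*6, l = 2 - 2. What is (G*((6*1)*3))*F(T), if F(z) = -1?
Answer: 0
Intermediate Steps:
l = 0
G = 0
T = 4 (T = (0 - 2)**2 = (-2)**2 = 4)
(G*((6*1)*3))*F(T) = (0*((6*1)*3))*(-1) = (0*(6*3))*(-1) = (0*18)*(-1) = 0*(-1) = 0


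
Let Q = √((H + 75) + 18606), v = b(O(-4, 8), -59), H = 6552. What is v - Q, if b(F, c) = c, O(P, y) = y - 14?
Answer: -59 - √25233 ≈ -217.85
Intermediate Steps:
O(P, y) = -14 + y
v = -59
Q = √25233 (Q = √((6552 + 75) + 18606) = √(6627 + 18606) = √25233 ≈ 158.85)
v - Q = -59 - √25233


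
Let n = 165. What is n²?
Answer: 27225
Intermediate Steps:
n² = 165² = 27225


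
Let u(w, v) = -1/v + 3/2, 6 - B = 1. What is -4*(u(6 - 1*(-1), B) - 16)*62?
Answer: 18228/5 ≈ 3645.6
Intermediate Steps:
B = 5 (B = 6 - 1*1 = 6 - 1 = 5)
u(w, v) = 3/2 - 1/v (u(w, v) = -1/v + 3*(1/2) = -1/v + 3/2 = 3/2 - 1/v)
-4*(u(6 - 1*(-1), B) - 16)*62 = -4*((3/2 - 1/5) - 16)*62 = -4*(13/10 - 16)*62 = -4*(-147/10)*62 = (294/5)*62 = 18228/5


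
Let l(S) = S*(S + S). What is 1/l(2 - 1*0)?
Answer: 1/8 ≈ 0.12500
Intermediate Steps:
l(S) = 2*S**2 (l(S) = S*(2*S) = 2*S**2)
1/l(2 - 1*0) = 1/(2*(2 - 1*0)**2) = 1/(2*(2 + 0)**2) = 1/(2*2**2) = 1/(2*4) = 1/8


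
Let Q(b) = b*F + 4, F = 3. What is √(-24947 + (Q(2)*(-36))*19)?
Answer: I*√31787 ≈ 178.29*I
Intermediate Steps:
Q(b) = 4 + 3*b (Q(b) = b*3 + 4 = 3*b + 4 = 4 + 3*b)
√(-24947 + (Q(2)*(-36))*19) = √(-24947 + ((4 + 3*2)*(-36))*19) = √(-24947 + ((4 + 6)*(-36))*19) = √(-24947 + (10*(-36))*19) = √(-24947 - 360*19) = √(-24947 - 6840) = √(-31787) = I*√31787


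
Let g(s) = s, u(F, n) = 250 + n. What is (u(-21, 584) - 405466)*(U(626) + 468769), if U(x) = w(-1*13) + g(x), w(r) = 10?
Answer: -189936283960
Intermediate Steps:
U(x) = 10 + x
(u(-21, 584) - 405466)*(U(626) + 468769) = ((250 + 584) - 405466)*((10 + 626) + 468769) = (834 - 405466)*(636 + 468769) = -404632*469405 = -189936283960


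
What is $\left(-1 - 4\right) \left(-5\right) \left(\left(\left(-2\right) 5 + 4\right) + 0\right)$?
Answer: $-150$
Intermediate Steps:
$\left(-1 - 4\right) \left(-5\right) \left(\left(\left(-2\right) 5 + 4\right) + 0\right) = \left(-5\right) \left(-5\right) \left(\left(-10 + 4\right) + 0\right) = 25 \left(-6 + 0\right) = 25 \left(-6\right) = -150$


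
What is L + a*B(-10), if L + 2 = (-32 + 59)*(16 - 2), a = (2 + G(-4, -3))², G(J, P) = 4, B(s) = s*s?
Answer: 3976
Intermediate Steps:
B(s) = s²
a = 36 (a = (2 + 4)² = 6² = 36)
L = 376 (L = -2 + (-32 + 59)*(16 - 2) = -2 + 27*14 = -2 + 378 = 376)
L + a*B(-10) = 376 + 36*(-10)² = 376 + 36*100 = 376 + 3600 = 3976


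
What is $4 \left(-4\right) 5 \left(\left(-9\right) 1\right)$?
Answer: $720$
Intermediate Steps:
$4 \left(-4\right) 5 \left(\left(-9\right) 1\right) = \left(-16\right) 5 \left(-9\right) = \left(-80\right) \left(-9\right) = 720$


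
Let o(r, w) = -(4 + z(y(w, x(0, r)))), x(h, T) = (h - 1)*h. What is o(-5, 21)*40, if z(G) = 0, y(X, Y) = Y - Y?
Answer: -160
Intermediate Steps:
x(h, T) = h*(-1 + h) (x(h, T) = (-1 + h)*h = h*(-1 + h))
y(X, Y) = 0
o(r, w) = -4 (o(r, w) = -(4 + 0) = -1*4 = -4)
o(-5, 21)*40 = -4*40 = -160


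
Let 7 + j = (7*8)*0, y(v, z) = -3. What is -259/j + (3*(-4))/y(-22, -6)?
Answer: 41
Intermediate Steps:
j = -7 (j = -7 + (7*8)*0 = -7 + 56*0 = -7 + 0 = -7)
-259/j + (3*(-4))/y(-22, -6) = -259/(-7) + (3*(-4))/(-3) = -259*(-⅐) - 12*(-⅓) = 37 + 4 = 41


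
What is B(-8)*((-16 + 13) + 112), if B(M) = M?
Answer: -872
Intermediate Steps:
B(-8)*((-16 + 13) + 112) = -8*((-16 + 13) + 112) = -8*(-3 + 112) = -8*109 = -872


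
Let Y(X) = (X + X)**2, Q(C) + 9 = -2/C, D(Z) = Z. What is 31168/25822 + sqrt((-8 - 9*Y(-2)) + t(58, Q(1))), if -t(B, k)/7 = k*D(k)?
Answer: 15584/12911 + 3*I*sqrt(111) ≈ 1.207 + 31.607*I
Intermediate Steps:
Q(C) = -9 - 2/C
Y(X) = 4*X**2 (Y(X) = (2*X)**2 = 4*X**2)
t(B, k) = -7*k**2 (t(B, k) = -7*k*k = -7*k**2)
31168/25822 + sqrt((-8 - 9*Y(-2)) + t(58, Q(1))) = 31168/25822 + sqrt((-8 - 36*(-2)**2) - 7*(-9 - 2/1)**2) = 31168*(1/25822) + sqrt((-8 - 36*4) - 7*(-9 - 2*1)**2) = 15584/12911 + sqrt((-8 - 9*16) - 7*(-9 - 2)**2) = 15584/12911 + sqrt((-8 - 144) - 7*(-11)**2) = 15584/12911 + sqrt(-152 - 7*121) = 15584/12911 + sqrt(-152 - 847) = 15584/12911 + sqrt(-999) = 15584/12911 + 3*I*sqrt(111)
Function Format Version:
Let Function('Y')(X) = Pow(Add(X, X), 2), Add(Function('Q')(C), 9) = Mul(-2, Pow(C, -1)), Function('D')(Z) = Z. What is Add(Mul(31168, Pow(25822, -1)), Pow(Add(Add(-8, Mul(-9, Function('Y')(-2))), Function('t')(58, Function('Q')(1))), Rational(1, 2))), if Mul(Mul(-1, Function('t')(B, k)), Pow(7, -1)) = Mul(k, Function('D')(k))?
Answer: Add(Rational(15584, 12911), Mul(3, I, Pow(111, Rational(1, 2)))) ≈ Add(1.2070, Mul(31.607, I))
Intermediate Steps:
Function('Q')(C) = Add(-9, Mul(-2, Pow(C, -1)))
Function('Y')(X) = Mul(4, Pow(X, 2)) (Function('Y')(X) = Pow(Mul(2, X), 2) = Mul(4, Pow(X, 2)))
Function('t')(B, k) = Mul(-7, Pow(k, 2)) (Function('t')(B, k) = Mul(-7, Mul(k, k)) = Mul(-7, Pow(k, 2)))
Add(Mul(31168, Pow(25822, -1)), Pow(Add(Add(-8, Mul(-9, Function('Y')(-2))), Function('t')(58, Function('Q')(1))), Rational(1, 2))) = Add(Mul(31168, Pow(25822, -1)), Pow(Add(Add(-8, Mul(-9, Mul(4, Pow(-2, 2)))), Mul(-7, Pow(Add(-9, Mul(-2, Pow(1, -1))), 2))), Rational(1, 2))) = Add(Mul(31168, Rational(1, 25822)), Pow(Add(Add(-8, Mul(-9, Mul(4, 4))), Mul(-7, Pow(Add(-9, Mul(-2, 1)), 2))), Rational(1, 2))) = Add(Rational(15584, 12911), Pow(Add(Add(-8, Mul(-9, 16)), Mul(-7, Pow(Add(-9, -2), 2))), Rational(1, 2))) = Add(Rational(15584, 12911), Pow(Add(Add(-8, -144), Mul(-7, Pow(-11, 2))), Rational(1, 2))) = Add(Rational(15584, 12911), Pow(Add(-152, Mul(-7, 121)), Rational(1, 2))) = Add(Rational(15584, 12911), Pow(Add(-152, -847), Rational(1, 2))) = Add(Rational(15584, 12911), Pow(-999, Rational(1, 2))) = Add(Rational(15584, 12911), Mul(3, I, Pow(111, Rational(1, 2))))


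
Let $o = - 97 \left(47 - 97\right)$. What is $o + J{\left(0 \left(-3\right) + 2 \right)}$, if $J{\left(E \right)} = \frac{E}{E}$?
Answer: $4851$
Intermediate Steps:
$o = 4850$ ($o = \left(-97\right) \left(-50\right) = 4850$)
$J{\left(E \right)} = 1$
$o + J{\left(0 \left(-3\right) + 2 \right)} = 4850 + 1 = 4851$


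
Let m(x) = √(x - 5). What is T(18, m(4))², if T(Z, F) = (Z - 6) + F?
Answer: (12 + I)² ≈ 143.0 + 24.0*I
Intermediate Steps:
m(x) = √(-5 + x)
T(Z, F) = -6 + F + Z (T(Z, F) = (-6 + Z) + F = -6 + F + Z)
T(18, m(4))² = (-6 + √(-5 + 4) + 18)² = (-6 + √(-1) + 18)² = (-6 + I + 18)² = (12 + I)²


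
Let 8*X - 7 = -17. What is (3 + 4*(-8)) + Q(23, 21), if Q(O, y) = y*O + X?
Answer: 1811/4 ≈ 452.75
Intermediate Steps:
X = -5/4 (X = 7/8 + (⅛)*(-17) = 7/8 - 17/8 = -5/4 ≈ -1.2500)
Q(O, y) = -5/4 + O*y (Q(O, y) = y*O - 5/4 = O*y - 5/4 = -5/4 + O*y)
(3 + 4*(-8)) + Q(23, 21) = (3 + 4*(-8)) + (-5/4 + 23*21) = (3 - 32) + (-5/4 + 483) = -29 + 1927/4 = 1811/4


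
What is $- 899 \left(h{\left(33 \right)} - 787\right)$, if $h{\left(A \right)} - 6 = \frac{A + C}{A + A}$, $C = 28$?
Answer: $\frac{46285015}{66} \approx 7.0129 \cdot 10^{5}$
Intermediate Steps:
$h{\left(A \right)} = 6 + \frac{28 + A}{2 A}$ ($h{\left(A \right)} = 6 + \frac{A + 28}{A + A} = 6 + \frac{28 + A}{2 A}$)
$- 899 \left(h{\left(33 \right)} - 787\right) = - 899 \left(\left(\frac{13}{2} + \frac{14}{33}\right) - 787\right) = - 899 \left(\frac{457}{66} - 787\right) = \left(-899\right) \left(- \frac{51485}{66}\right) = \frac{46285015}{66}$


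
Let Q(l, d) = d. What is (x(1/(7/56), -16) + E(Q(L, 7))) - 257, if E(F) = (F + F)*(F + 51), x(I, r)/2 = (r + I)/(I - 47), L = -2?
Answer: 21661/39 ≈ 555.41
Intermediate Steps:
x(I, r) = 2*(I + r)/(-47 + I) (x(I, r) = 2*((r + I)/(I - 47)) = 2*((I + r)/(-47 + I)) = 2*(I + r)/(-47 + I))
E(F) = 2*F*(51 + F) (E(F) = (2*F)*(51 + F) = 2*F*(51 + F))
(x(1/(7/56), -16) + E(Q(L, 7))) - 257 = (2*(1/(7/56) - 16)/(-47 + 1/(7/56)) + 2*7*(51 + 7)) - 257 = (2*(1/(7*(1/56)) - 16)/(-47 + 1/(7*(1/56))) + 2*7*58) - 257 = (2*(1/(1/8) - 16)/(-47 + 1/(1/8)) + 812) - 257 = (2*(8 - 16)/(-47 + 8) + 812) - 257 = (2*(-8)/(-39) + 812) - 257 = (2*(-1/39)*(-8) + 812) - 257 = (16/39 + 812) - 257 = 31684/39 - 257 = 21661/39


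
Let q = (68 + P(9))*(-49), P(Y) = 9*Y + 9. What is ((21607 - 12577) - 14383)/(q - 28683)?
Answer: 5353/36425 ≈ 0.14696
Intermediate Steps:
P(Y) = 9 + 9*Y
q = -7742 (q = (68 + (9 + 9*9))*(-49) = (68 + (9 + 81))*(-49) = (68 + 90)*(-49) = 158*(-49) = -7742)
((21607 - 12577) - 14383)/(q - 28683) = ((21607 - 12577) - 14383)/(-7742 - 28683) = (9030 - 14383)/(-36425) = -5353*(-1/36425) = 5353/36425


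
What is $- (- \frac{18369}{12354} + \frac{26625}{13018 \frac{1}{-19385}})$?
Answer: $\frac{531371258241}{13402031} \approx 39649.0$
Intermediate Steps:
$- (- \frac{18369}{12354} + \frac{26625}{13018 \frac{1}{-19385}}) = - (\left(-18369\right) \frac{1}{12354} + \frac{26625}{13018 \left(- \frac{1}{19385}\right)}) = - (- \frac{6123}{4118} + \frac{26625}{- \frac{13018}{19385}}) = - (- \frac{6123}{4118} + 26625 \left(- \frac{19385}{13018}\right)) = - (- \frac{6123}{4118} - \frac{516125625}{13018}) = \left(-1\right) \left(- \frac{531371258241}{13402031}\right) = \frac{531371258241}{13402031}$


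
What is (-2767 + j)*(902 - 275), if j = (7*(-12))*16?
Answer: -2577597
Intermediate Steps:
j = -1344 (j = -84*16 = -1344)
(-2767 + j)*(902 - 275) = (-2767 - 1344)*(902 - 275) = -4111*627 = -2577597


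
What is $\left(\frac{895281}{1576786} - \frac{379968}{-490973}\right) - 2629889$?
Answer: $- \frac{2035952127430960381}{774159352778} \approx -2.6299 \cdot 10^{6}$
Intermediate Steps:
$\left(\frac{895281}{1576786} - \frac{379968}{-490973}\right) - 2629889 = \left(895281 \cdot \frac{1}{1576786} - - \frac{379968}{490973}\right) - 2629889 = \left(\frac{895281}{1576786} + \frac{379968}{490973}\right) - 2629889 = \frac{1038687021261}{774159352778} - 2629889 = - \frac{2035952127430960381}{774159352778}$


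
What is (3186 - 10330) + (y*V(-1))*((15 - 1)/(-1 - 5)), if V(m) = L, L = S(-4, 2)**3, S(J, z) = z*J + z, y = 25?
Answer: 5456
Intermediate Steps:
S(J, z) = z + J*z (S(J, z) = J*z + z = z + J*z)
L = -216 (L = (2*(1 - 4))**3 = (2*(-3))**3 = (-6)**3 = -216)
V(m) = -216
(3186 - 10330) + (y*V(-1))*((15 - 1)/(-1 - 5)) = (3186 - 10330) + (25*(-216))*((15 - 1)/(-1 - 5)) = -7144 - 75600/(-6) = -7144 - 75600*(-1)/6 = -7144 - 5400*(-7/3) = -7144 + 12600 = 5456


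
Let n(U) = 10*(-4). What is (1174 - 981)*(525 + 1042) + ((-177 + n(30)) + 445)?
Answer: 302659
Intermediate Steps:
n(U) = -40
(1174 - 981)*(525 + 1042) + ((-177 + n(30)) + 445) = (1174 - 981)*(525 + 1042) + ((-177 - 40) + 445) = 193*1567 + (-217 + 445) = 302431 + 228 = 302659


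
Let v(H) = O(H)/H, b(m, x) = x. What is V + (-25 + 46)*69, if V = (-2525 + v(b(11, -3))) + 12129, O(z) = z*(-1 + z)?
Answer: 11049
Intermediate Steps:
v(H) = -1 + H (v(H) = (H*(-1 + H))/H = -1 + H)
V = 9600 (V = (-2525 + (-1 - 3)) + 12129 = (-2525 - 4) + 12129 = -2529 + 12129 = 9600)
V + (-25 + 46)*69 = 9600 + (-25 + 46)*69 = 9600 + 21*69 = 9600 + 1449 = 11049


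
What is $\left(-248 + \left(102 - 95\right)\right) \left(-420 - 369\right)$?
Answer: $190149$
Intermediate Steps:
$\left(-248 + \left(102 - 95\right)\right) \left(-420 - 369\right) = \left(-248 + 7\right) \left(-789\right) = \left(-241\right) \left(-789\right) = 190149$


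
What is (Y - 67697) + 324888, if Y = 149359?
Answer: 406550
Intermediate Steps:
(Y - 67697) + 324888 = (149359 - 67697) + 324888 = 81662 + 324888 = 406550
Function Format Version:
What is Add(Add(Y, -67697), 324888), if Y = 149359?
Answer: 406550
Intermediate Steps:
Add(Add(Y, -67697), 324888) = Add(Add(149359, -67697), 324888) = Add(81662, 324888) = 406550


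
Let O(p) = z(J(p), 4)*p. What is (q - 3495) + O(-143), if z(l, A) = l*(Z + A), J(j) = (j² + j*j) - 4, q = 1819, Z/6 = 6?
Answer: -233915356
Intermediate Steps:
Z = 36 (Z = 6*6 = 36)
J(j) = -4 + 2*j² (J(j) = (j² + j²) - 4 = 2*j² - 4 = -4 + 2*j²)
z(l, A) = l*(36 + A)
O(p) = p*(-160 + 80*p²) (O(p) = ((-4 + 2*p²)*(36 + 4))*p = ((-4 + 2*p²)*40)*p = (-160 + 80*p²)*p = p*(-160 + 80*p²))
(q - 3495) + O(-143) = (1819 - 3495) + 80*(-143)*(-2 + (-143)²) = -1676 + 80*(-143)*(-2 + 20449) = -1676 + 80*(-143)*20447 = -1676 - 233913680 = -233915356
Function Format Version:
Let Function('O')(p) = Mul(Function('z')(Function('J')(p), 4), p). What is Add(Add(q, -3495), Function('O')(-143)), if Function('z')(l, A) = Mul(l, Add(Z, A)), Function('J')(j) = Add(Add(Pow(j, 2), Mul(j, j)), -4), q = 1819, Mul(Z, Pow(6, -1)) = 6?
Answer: -233915356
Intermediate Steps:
Z = 36 (Z = Mul(6, 6) = 36)
Function('J')(j) = Add(-4, Mul(2, Pow(j, 2))) (Function('J')(j) = Add(Add(Pow(j, 2), Pow(j, 2)), -4) = Add(Mul(2, Pow(j, 2)), -4) = Add(-4, Mul(2, Pow(j, 2))))
Function('z')(l, A) = Mul(l, Add(36, A))
Function('O')(p) = Mul(p, Add(-160, Mul(80, Pow(p, 2)))) (Function('O')(p) = Mul(Mul(Add(-4, Mul(2, Pow(p, 2))), Add(36, 4)), p) = Mul(Mul(Add(-4, Mul(2, Pow(p, 2))), 40), p) = Mul(Add(-160, Mul(80, Pow(p, 2))), p) = Mul(p, Add(-160, Mul(80, Pow(p, 2)))))
Add(Add(q, -3495), Function('O')(-143)) = Add(Add(1819, -3495), Mul(80, -143, Add(-2, Pow(-143, 2)))) = Add(-1676, Mul(80, -143, Add(-2, 20449))) = Add(-1676, Mul(80, -143, 20447)) = Add(-1676, -233913680) = -233915356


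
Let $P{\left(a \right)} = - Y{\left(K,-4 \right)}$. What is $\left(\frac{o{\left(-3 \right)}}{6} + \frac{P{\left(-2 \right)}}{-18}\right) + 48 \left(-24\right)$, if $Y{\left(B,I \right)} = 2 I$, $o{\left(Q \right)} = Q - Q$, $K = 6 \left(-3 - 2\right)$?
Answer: $- \frac{10372}{9} \approx -1152.4$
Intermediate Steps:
$K = -30$ ($K = 6 \left(-3 - 2\right) = 6 \left(-5\right) = -30$)
$o{\left(Q \right)} = 0$
$P{\left(a \right)} = 8$ ($P{\left(a \right)} = - 2 \left(-4\right) = \left(-1\right) \left(-8\right) = 8$)
$\left(\frac{o{\left(-3 \right)}}{6} + \frac{P{\left(-2 \right)}}{-18}\right) + 48 \left(-24\right) = \left(\frac{0}{6} + \frac{8}{-18}\right) + 48 \left(-24\right) = \left(0 \cdot \frac{1}{6} + 8 \left(- \frac{1}{18}\right)\right) - 1152 = \left(0 - \frac{4}{9}\right) - 1152 = - \frac{4}{9} - 1152 = - \frac{10372}{9}$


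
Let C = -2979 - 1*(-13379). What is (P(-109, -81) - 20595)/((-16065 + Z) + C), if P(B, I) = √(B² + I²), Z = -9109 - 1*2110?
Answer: 6865/5628 - √18442/16884 ≈ 1.2118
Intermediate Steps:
Z = -11219 (Z = -9109 - 2110 = -11219)
C = 10400 (C = -2979 + 13379 = 10400)
(P(-109, -81) - 20595)/((-16065 + Z) + C) = (√((-109)² + (-81)²) - 20595)/((-16065 - 11219) + 10400) = (√(11881 + 6561) - 20595)/(-27284 + 10400) = (√18442 - 20595)/(-16884) = (-20595 + √18442)*(-1/16884) = 6865/5628 - √18442/16884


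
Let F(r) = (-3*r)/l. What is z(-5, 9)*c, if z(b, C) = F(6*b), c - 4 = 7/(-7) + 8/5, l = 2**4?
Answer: 207/8 ≈ 25.875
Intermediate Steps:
l = 16
c = 23/5 (c = 4 + (7/(-7) + 8/5) = 4 + (7*(-1/7) + 8*(1/5)) = 4 + (-1 + 8/5) = 4 + 3/5 = 23/5 ≈ 4.6000)
F(r) = -3*r/16
z(b, C) = -9*b/8
z(-5, 9)*c = -9/8*(-5)*(23/5) = (45/8)*(23/5) = 207/8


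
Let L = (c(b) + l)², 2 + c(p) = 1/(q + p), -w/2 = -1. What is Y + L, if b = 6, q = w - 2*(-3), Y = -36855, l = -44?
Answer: -6810131/196 ≈ -34746.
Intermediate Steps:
w = 2 (w = -2*(-1) = 2)
q = 8 (q = 2 - 2*(-3) = 2 + 6 = 8)
c(p) = -2 + 1/(8 + p)
L = 413449/196 (L = ((-15 - 2*6)/(8 + 6) - 44)² = ((-15 - 12)/14 - 44)² = ((1/14)*(-27) - 44)² = (-27/14 - 44)² = (-643/14)² = 413449/196 ≈ 2109.4)
Y + L = -36855 + 413449/196 = -6810131/196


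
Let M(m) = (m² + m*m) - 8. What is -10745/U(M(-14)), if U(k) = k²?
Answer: -10745/147456 ≈ -0.072869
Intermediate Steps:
M(m) = -8 + 2*m² (M(m) = (m² + m²) - 8 = 2*m² - 8 = -8 + 2*m²)
-10745/U(M(-14)) = -10745/(-8 + 2*(-14)²)² = -10745/(-8 + 2*196)² = -10745/(-8 + 392)² = -10745/(384²) = -10745/147456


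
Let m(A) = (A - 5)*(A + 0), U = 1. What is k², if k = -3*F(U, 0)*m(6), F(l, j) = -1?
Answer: 324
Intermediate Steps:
m(A) = A*(-5 + A) (m(A) = (-5 + A)*A = A*(-5 + A))
k = 18 (k = -3*(-1)*6*(-5 + 6) = -(-3)*6*1 = -(-3)*6 = -1*(-18) = 18)
k² = 18² = 324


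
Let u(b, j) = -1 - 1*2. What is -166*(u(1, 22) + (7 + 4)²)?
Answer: -19588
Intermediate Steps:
u(b, j) = -3 (u(b, j) = -1 - 2 = -3)
-166*(u(1, 22) + (7 + 4)²) = -166*(-3 + (7 + 4)²) = -166*(-3 + 11²) = -166*(-3 + 121) = -166*118 = -19588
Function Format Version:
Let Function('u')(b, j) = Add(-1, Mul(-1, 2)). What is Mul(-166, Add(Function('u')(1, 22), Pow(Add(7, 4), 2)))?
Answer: -19588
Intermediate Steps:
Function('u')(b, j) = -3 (Function('u')(b, j) = Add(-1, -2) = -3)
Mul(-166, Add(Function('u')(1, 22), Pow(Add(7, 4), 2))) = Mul(-166, Add(-3, Pow(Add(7, 4), 2))) = Mul(-166, Add(-3, Pow(11, 2))) = Mul(-166, Add(-3, 121)) = Mul(-166, 118) = -19588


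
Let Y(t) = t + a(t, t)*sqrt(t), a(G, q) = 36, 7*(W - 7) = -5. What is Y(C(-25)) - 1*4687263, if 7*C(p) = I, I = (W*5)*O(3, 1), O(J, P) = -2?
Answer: -229676327/49 + 72*I*sqrt(110)/7 ≈ -4.6873e+6 + 107.88*I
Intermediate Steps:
W = 44/7 (W = 7 + (1/7)*(-5) = 7 - 5/7 = 44/7 ≈ 6.2857)
I = -440/7 (I = ((44/7)*5)*(-2) = (220/7)*(-2) = -440/7 ≈ -62.857)
C(p) = -440/49 (C(p) = (1/7)*(-440/7) = -440/49)
Y(t) = t + 36*sqrt(t)
Y(C(-25)) - 1*4687263 = (-440/49 + 36*sqrt(-440/49)) - 1*4687263 = (-440/49 + 36*(2*I*sqrt(110)/7)) - 4687263 = (-440/49 + 72*I*sqrt(110)/7) - 4687263 = -229676327/49 + 72*I*sqrt(110)/7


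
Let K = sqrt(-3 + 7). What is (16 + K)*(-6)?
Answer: -108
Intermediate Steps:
K = 2 (K = sqrt(4) = 2)
(16 + K)*(-6) = (16 + 2)*(-6) = 18*(-6) = -108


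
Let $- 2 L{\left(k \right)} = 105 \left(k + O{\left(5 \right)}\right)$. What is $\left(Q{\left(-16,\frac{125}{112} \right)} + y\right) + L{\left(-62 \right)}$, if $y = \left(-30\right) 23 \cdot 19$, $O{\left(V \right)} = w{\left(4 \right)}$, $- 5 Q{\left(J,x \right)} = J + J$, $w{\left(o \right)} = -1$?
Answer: $- \frac{97961}{10} \approx -9796.1$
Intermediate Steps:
$Q{\left(J,x \right)} = - \frac{2 J}{5}$ ($Q{\left(J,x \right)} = - \frac{J + J}{5} = - \frac{2 J}{5}$)
$O{\left(V \right)} = -1$
$y = -13110$ ($y = \left(-690\right) 19 = -13110$)
$L{\left(k \right)} = \frac{105}{2} - \frac{105 k}{2}$ ($L{\left(k \right)} = - \frac{105 \left(k - 1\right)}{2} = - \frac{105 \left(-1 + k\right)}{2} = - \frac{-105 + 105 k}{2} = \frac{105}{2} - \frac{105 k}{2}$)
$\left(Q{\left(-16,\frac{125}{112} \right)} + y\right) + L{\left(-62 \right)} = \left(\left(- \frac{2}{5}\right) \left(-16\right) - 13110\right) + \left(\frac{105}{2} - -3255\right) = \left(\frac{32}{5} - 13110\right) + \left(\frac{105}{2} + 3255\right) = - \frac{65518}{5} + \frac{6615}{2} = - \frac{97961}{10}$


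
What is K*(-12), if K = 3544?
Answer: -42528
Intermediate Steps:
K*(-12) = 3544*(-12) = -42528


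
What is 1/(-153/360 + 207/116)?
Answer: 1160/1577 ≈ 0.73557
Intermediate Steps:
1/(-153/360 + 207/116) = 1/(-153*1/360 + 207*(1/116)) = 1/(-17/40 + 207/116) = 1/(1577/1160) = 1160/1577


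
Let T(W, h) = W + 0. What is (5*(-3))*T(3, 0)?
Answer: -45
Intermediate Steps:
T(W, h) = W
(5*(-3))*T(3, 0) = (5*(-3))*3 = -15*3 = -45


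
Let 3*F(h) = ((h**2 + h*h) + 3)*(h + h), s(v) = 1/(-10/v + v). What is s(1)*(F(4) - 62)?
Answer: -94/27 ≈ -3.4815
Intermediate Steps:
s(v) = 1/(v - 10/v)
F(h) = 2*h*(3 + 2*h**2)/3 (F(h) = (((h**2 + h*h) + 3)*(h + h))/3 = (((h**2 + h**2) + 3)*(2*h))/3 = ((2*h**2 + 3)*(2*h))/3 = ((3 + 2*h**2)*(2*h))/3 = (2*h*(3 + 2*h**2))/3 = 2*h*(3 + 2*h**2)/3)
s(1)*(F(4) - 62) = (1/(-10 + 1**2))*((2*4 + (4/3)*4**3) - 62) = (1/(-10 + 1))*((8 + (4/3)*64) - 62) = (1/(-9))*((8 + 256/3) - 62) = (1*(-1/9))*(280/3 - 62) = -1/9*94/3 = -94/27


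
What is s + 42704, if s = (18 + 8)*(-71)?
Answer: 40858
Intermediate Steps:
s = -1846 (s = 26*(-71) = -1846)
s + 42704 = -1846 + 42704 = 40858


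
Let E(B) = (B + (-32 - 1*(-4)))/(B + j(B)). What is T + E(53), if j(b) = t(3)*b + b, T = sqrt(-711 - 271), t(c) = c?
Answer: 5/53 + I*sqrt(982) ≈ 0.09434 + 31.337*I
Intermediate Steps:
T = I*sqrt(982) (T = sqrt(-982) = I*sqrt(982) ≈ 31.337*I)
j(b) = 4*b (j(b) = 3*b + b = 4*b)
E(B) = (-28 + B)/(5*B) (E(B) = (B + (-32 - 1*(-4)))/(B + 4*B) = (B + (-32 + 4))/((5*B)) = (B - 28)*(1/(5*B)) = (-28 + B)*(1/(5*B)) = (-28 + B)/(5*B))
T + E(53) = I*sqrt(982) + (1/5)*(-28 + 53)/53 = I*sqrt(982) + (1/5)*(1/53)*25 = I*sqrt(982) + 5/53 = 5/53 + I*sqrt(982)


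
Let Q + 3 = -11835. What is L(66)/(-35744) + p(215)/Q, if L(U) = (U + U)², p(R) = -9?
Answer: -1072623/2203841 ≈ -0.48671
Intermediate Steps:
Q = -11838 (Q = -3 - 11835 = -11838)
L(U) = 4*U² (L(U) = (2*U)² = 4*U²)
L(66)/(-35744) + p(215)/Q = (4*66²)/(-35744) - 9/(-11838) = (4*4356)*(-1/35744) - 9*(-1/11838) = 17424*(-1/35744) + 3/3946 = -1089/2234 + 3/3946 = -1072623/2203841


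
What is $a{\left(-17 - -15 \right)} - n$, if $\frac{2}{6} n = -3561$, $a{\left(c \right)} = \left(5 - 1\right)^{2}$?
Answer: $10699$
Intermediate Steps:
$a{\left(c \right)} = 16$ ($a{\left(c \right)} = 4^{2} = 16$)
$n = -10683$ ($n = 3 \left(-3561\right) = -10683$)
$a{\left(-17 - -15 \right)} - n = 16 - -10683 = 16 + 10683 = 10699$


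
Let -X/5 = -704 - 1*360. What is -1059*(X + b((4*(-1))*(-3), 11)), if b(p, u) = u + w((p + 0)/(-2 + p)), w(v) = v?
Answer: -28233999/5 ≈ -5.6468e+6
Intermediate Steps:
X = 5320 (X = -5*(-704 - 1*360) = -5*(-704 - 360) = -5*(-1064) = 5320)
b(p, u) = u + p/(-2 + p) (b(p, u) = u + (p + 0)/(-2 + p) = u + p/(-2 + p))
-1059*(X + b((4*(-1))*(-3), 11)) = -1059*(5320 + ((4*(-1))*(-3) + 11*(-2 + (4*(-1))*(-3)))/(-2 + (4*(-1))*(-3))) = -1059*(5320 + (-4*(-3) + 11*(-2 - 4*(-3)))/(-2 - 4*(-3))) = -1059*(5320 + (12 + 11*(-2 + 12))/(-2 + 12)) = -1059*(5320 + (12 + 11*10)/10) = -1059*(5320 + (12 + 110)/10) = -1059*(5320 + (1/10)*122) = -1059*(5320 + 61/5) = -1059*26661/5 = -28233999/5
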